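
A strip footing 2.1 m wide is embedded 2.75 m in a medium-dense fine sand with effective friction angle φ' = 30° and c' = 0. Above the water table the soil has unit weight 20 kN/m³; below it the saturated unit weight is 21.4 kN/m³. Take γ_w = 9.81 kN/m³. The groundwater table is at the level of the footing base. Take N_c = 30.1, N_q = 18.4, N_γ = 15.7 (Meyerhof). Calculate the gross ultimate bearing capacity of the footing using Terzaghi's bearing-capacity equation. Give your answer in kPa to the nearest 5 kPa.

q = γ·D_f = 20 × 2.75 = 55 kPa.
For the ½γBN_γ term take γ' = 21.4 − 9.81 = 11.59 kN/m³ (soil below base is submerged).
q·N_q = 55 × 18.4 = 1012 kPa
0.5·γ·B·N_γ = 0.5 × 11.59 × 2.1 × 15.7 = 191.06 kPa
q_ult = 1012 + 191.06 = 1203.1 kPa.

q_ult ≈ 1205 kPa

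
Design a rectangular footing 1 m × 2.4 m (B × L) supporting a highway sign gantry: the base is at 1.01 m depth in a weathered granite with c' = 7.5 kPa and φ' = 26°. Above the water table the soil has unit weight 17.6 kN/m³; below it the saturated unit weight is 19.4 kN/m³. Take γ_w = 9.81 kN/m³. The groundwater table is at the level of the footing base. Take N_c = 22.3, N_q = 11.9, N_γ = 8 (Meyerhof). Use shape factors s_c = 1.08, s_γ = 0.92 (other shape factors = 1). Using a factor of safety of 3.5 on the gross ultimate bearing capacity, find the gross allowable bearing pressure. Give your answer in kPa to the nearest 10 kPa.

q_all ≈ 120 kPa

Effective surcharge at the founding depth q = γ·D_f = 17.6 × 1.01 = 17.776 kPa.
The water table coincides with the base, so in the self-weight term γ → γ' = 9.59 kN/m³.
q_ult = c·N_c·s_c + q·N_q + 0.5·γ·B·N_γ·s_γ
     = 7.5 × 22.3 × 1.08 + 17.776 × 11.9 + 0.5 × 9.59 × 1 × 8 × 0.92
     = 180.63 + 211.53 + 35.291 = 427.46 kPa.
q_all = 427.46 / 3.5 = 122.13 kPa.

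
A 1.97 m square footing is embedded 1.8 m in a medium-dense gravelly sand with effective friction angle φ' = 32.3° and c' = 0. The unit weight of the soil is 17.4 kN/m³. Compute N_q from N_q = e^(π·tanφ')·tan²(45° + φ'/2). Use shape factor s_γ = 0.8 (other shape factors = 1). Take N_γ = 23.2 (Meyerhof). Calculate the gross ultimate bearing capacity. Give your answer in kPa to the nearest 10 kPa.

q_ult ≈ 1070 kPa

tan32.3° = 0.6322, so N_q = e^(π×0.6322)·tan²(61.15°) = 7.287 × 3.295 = 24.01.
Effective surcharge at the founding depth q = γ·D_f = 17.4 × 1.8 = 31.32 kPa.
q_ult = q·N_q + 0.5·γ·B·N_γ·s_γ
     = 31.32 × 24.01 + 0.5 × 17.4 × 1.97 × 23.2 × 0.8
     = 751.99 + 318.1 = 1070.1 kPa.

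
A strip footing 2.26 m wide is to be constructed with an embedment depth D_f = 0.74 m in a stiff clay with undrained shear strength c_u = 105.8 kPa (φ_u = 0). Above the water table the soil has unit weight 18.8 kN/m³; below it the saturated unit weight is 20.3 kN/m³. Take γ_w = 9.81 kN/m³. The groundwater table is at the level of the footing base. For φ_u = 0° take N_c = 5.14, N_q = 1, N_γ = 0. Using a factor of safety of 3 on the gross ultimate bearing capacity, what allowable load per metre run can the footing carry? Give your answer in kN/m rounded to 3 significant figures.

Effective surcharge at the founding depth q = γ·D_f = 18.8 × 0.74 = 13.912 kPa.
q_ult = c·N_c + q·N_q
     = 105.8 × 5.14 + 13.912 × 1
     = 543.81 + 13.912 = 557.72 kPa.
Gross allowable pressure q_all = 557.72 / 3 = 185.91 kPa.
Allowable wall load = q_all × B = 185.91 × 2.26 = 420.15 kN per metre run.

≈ 420 kN/m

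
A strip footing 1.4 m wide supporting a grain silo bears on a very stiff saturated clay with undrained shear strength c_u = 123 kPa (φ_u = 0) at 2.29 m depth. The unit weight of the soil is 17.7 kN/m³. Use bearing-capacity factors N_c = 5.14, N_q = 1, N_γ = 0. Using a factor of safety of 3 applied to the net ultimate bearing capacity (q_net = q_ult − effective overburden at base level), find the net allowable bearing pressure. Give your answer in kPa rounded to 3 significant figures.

Effective surcharge at the founding depth q = γ·D_f = 17.7 × 2.29 = 40.533 kPa.
q_ult = c·N_c + q·N_q
     = 123 × 5.14 + 40.533 × 1
     = 632.22 + 40.533 = 672.75 kPa.
Net ultimate: q_net = 672.75 − 40.533 = 632.22 kPa.
q_all(net) = 632.22 / 3 = 210.74 kPa.

q_all(net) ≈ 211 kPa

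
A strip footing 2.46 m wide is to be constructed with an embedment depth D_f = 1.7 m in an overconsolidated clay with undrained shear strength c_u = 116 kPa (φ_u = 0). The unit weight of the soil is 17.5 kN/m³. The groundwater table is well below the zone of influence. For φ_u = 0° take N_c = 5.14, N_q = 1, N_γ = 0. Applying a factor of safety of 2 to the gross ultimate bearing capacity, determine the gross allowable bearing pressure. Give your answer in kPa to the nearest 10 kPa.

q_all ≈ 310 kPa

Effective surcharge at the founding depth q = γ·D_f = 17.5 × 1.7 = 29.75 kPa.
q_ult = c·N_c + q·N_q
     = 116 × 5.14 + 29.75 × 1
     = 596.24 + 29.75 = 625.99 kPa.
q_all = q_ult / FS = 625.99 / 2 = 313 kPa.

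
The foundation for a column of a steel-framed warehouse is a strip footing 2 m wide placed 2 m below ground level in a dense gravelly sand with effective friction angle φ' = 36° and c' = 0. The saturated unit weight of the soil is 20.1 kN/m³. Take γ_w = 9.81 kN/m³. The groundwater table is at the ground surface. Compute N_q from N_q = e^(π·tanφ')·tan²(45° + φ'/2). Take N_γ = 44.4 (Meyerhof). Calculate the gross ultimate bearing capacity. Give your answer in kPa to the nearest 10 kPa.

tan36° = 0.7265, so N_q = e^(π×0.7265)·tan²(63°) = 9.801 × 3.852 = 37.75.
Water table at ground surface, so effective unit weight γ' = 20.1 − 9.81 = 10.29 kN/m³ is used throughout; overburden q = 10.29 × 2 = 20.58 kPa; the same γ' applies in the ½γBN_γ term.
Surcharge term q·N_q = 20.58 × 37.752 = 776.95 kPa; self-weight term 0.5·γ·B·N_γ = 0.5 × 10.29 × 2 × 44.4 = 456.88 kPa.
q_ult = 776.95 + 456.88 = 1233.8 kPa.

q_ult ≈ 1230 kPa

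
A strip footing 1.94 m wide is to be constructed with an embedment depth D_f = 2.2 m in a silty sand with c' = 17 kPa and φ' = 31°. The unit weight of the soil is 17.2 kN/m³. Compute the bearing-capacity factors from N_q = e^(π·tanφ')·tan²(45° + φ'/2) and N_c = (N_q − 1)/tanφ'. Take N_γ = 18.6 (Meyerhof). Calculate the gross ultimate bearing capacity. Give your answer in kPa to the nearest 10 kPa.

q_ult ≈ 1650 kPa

tan31° = 0.6009, so N_q = e^(π×0.6009)·tan²(60.5°) = 6.604 × 3.124 = 20.63.
N_c = (20.63 − 1)/tan31° = 32.67.
q = γ·D_f = 17.2 × 2.2 = 37.84 kPa.
c·N_c = 17 × 32.671 = 555.41 kPa
q·N_q = 37.84 × 20.631 = 780.67 kPa
0.5·γ·B·N_γ = 0.5 × 17.2 × 1.94 × 18.6 = 310.32 kPa
q_ult = 555.41 + 780.67 + 310.32 = 1646.4 kPa.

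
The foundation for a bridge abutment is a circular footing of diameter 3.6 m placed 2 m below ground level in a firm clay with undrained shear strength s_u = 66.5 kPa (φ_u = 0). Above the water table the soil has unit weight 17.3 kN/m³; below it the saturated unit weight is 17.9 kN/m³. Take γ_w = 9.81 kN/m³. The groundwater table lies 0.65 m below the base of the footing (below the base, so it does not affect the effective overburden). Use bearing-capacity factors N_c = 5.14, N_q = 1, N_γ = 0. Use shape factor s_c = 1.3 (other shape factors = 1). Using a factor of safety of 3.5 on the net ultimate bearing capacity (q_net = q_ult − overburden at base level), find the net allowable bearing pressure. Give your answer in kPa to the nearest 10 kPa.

Overburden at base level: q = 17.3 × 2 = 34.6 kPa.
Cohesion term c·N_c·s_c = 66.5 × 5.14 × 1.3 = 444.35 kPa; surcharge term q·N_q = 34.6 × 1 = 34.6 kPa.
q_ult = 444.35 + 34.6 = 478.95 kPa.
q_net = 478.95 − 34.6 = 444.35 kPa.
q_all(net) = 444.35 / 3.5 = 126.96 kPa.

q_all(net) ≈ 130 kPa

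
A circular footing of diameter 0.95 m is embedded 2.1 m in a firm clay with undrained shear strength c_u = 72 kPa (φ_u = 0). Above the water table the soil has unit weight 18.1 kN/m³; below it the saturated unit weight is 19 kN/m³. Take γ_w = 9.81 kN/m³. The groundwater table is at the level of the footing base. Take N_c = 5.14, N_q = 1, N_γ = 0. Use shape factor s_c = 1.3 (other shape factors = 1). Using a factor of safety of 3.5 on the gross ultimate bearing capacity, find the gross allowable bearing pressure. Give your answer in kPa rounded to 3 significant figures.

q_all ≈ 148 kPa

Overburden at base level: q = 18.1 × 2.1 = 38.01 kPa.
Cohesion term c·N_c·s_c = 72 × 5.14 × 1.3 = 481.1 kPa; surcharge term q·N_q = 38.01 × 1 = 38.01 kPa.
q_ult = 481.1 + 38.01 = 519.11 kPa.
q_all = 519.11 / 3.5 = 148.32 kPa.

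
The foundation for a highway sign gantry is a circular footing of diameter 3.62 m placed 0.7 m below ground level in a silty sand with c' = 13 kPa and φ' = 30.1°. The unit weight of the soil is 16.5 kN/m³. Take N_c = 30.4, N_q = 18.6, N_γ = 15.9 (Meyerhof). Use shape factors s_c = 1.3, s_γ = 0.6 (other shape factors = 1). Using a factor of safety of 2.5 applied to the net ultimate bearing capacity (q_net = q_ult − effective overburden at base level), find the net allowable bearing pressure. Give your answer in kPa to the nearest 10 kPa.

q_all(net) ≈ 400 kPa

Overburden at base level: q = 16.5 × 0.7 = 11.55 kPa.
Cohesion term c·N_c·s_c = 13 × 30.4 × 1.3 = 513.76 kPa; surcharge term q·N_q = 11.55 × 18.6 = 214.83 kPa; self-weight term 0.5·γ·B·N_γ·s_γ = 0.5 × 16.5 × 3.62 × 15.9 × 0.6 = 284.91 kPa.
q_ult = 513.76 + 214.83 + 284.91 = 1013.5 kPa.
Net ultimate: q_net = 1013.5 − 11.55 = 1002 kPa.
q_all(net) = 1002 / 2.5 = 400.78 kPa.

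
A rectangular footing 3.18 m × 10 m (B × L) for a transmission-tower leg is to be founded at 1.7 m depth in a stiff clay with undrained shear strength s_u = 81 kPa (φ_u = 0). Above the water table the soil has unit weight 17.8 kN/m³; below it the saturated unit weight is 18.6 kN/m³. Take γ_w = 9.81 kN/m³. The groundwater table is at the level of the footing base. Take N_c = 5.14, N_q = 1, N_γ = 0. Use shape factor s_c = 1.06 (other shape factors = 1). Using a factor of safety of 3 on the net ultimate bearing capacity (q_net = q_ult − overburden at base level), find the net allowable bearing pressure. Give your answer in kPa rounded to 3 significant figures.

q_all(net) ≈ 147 kPa

q = γ·D_f = 17.8 × 1.7 = 30.26 kPa.
c·N_c·s_c = 81 × 5.14 × 1.06 = 441.32 kPa
q·N_q = 30.26 × 1 = 30.26 kPa
q_ult = 441.32 + 30.26 = 471.58 kPa.
q_net = 471.58 − 30.26 = 441.32 kPa.
q_all(net) = 441.32 / 3 = 147.11 kPa.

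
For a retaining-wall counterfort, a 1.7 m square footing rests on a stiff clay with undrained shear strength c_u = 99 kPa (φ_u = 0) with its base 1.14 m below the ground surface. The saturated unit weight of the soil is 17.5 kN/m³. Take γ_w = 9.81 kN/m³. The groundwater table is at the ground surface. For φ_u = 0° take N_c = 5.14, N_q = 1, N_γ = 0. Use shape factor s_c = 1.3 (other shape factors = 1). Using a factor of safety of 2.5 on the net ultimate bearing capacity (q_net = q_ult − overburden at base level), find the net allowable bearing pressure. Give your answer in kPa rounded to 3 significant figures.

q_all(net) ≈ 265 kPa

γ' = 17.5 − 9.81 = 7.69 kN/m³ (submerged throughout). q = 7.69 × 1.14 = 8.7666 kPa.
c·N_c·s_c = 99 × 5.14 × 1.3 = 661.52 kPa
q·N_q = 8.7666 × 1 = 8.7666 kPa
q_ult = 661.52 + 8.7666 = 670.28 kPa.
q_net = 670.28 − 8.7666 = 661.52 kPa.
q_all(net) = 661.52 / 2.5 = 264.61 kPa.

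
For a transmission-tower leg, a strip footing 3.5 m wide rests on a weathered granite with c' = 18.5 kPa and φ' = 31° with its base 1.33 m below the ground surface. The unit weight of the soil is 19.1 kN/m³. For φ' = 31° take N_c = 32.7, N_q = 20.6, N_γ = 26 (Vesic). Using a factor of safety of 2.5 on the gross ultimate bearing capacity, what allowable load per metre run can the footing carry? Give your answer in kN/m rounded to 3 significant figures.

Overburden at base level: q = 19.1 × 1.33 = 25.403 kPa.
Cohesion term c·N_c = 18.5 × 32.7 = 604.95 kPa; surcharge term q·N_q = 25.403 × 20.6 = 523.3 kPa; self-weight term 0.5·γ·B·N_γ = 0.5 × 19.1 × 3.5 × 26 = 869.05 kPa.
q_ult = 604.95 + 523.3 + 869.05 = 1997.3 kPa.
Gross allowable pressure q_all = 1997.3 / 2.5 = 798.92 kPa.
Allowable wall load = q_all × B = 798.92 × 3.5 = 2796.2 kN per metre run.

≈ 2800 kN/m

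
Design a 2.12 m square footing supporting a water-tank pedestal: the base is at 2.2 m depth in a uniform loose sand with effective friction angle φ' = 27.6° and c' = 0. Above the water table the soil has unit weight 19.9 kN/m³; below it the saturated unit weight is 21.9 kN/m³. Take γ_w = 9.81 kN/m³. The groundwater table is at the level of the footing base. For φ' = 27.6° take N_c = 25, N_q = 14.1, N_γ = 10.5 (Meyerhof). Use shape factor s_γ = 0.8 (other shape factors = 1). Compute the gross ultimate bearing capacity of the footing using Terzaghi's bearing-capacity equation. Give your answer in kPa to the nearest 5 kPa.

Effective surcharge at the founding depth q = γ·D_f = 19.9 × 2.2 = 43.78 kPa.
The water table coincides with the base, so in the self-weight term γ → γ' = 12.09 kN/m³.
q_ult = q·N_q + 0.5·γ·B·N_γ·s_γ
     = 43.78 × 14.1 + 0.5 × 12.09 × 2.12 × 10.5 × 0.8
     = 617.3 + 107.65 = 724.95 kPa.

q_ult ≈ 725 kPa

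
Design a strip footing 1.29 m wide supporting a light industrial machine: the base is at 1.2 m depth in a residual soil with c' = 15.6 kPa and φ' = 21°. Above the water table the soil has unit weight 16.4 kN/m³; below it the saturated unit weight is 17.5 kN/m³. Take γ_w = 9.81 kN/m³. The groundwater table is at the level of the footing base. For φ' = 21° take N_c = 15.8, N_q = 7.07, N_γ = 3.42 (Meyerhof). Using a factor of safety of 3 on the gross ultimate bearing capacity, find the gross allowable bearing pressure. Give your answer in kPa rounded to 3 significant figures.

q_all ≈ 134 kPa

Overburden at base level: q = 16.4 × 1.2 = 19.68 kPa.
Below the base the soil is submerged, so the ½γBN_γ term uses γ' = 17.5 − 9.81 = 7.69 kN/m³.
Cohesion term c·N_c = 15.6 × 15.8 = 246.48 kPa; surcharge term q·N_q = 19.68 × 7.07 = 139.14 kPa; self-weight term 0.5·γ·B·N_γ = 0.5 × 7.69 × 1.29 × 3.42 = 16.963 kPa.
q_ult = 246.48 + 139.14 + 16.963 = 402.58 kPa.
q_all = 402.58 / 3 = 134.19 kPa.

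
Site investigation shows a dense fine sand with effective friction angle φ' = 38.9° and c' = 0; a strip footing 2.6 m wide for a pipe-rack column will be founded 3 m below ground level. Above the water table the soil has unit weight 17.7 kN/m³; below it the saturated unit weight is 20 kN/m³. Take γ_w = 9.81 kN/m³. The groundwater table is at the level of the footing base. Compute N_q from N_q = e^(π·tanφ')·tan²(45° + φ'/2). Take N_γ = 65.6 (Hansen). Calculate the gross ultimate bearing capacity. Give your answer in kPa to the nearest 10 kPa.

tan38.9° = 0.8069, so N_q = e^(π×0.8069)·tan²(64.45°) = 12.616 × 4.376 = 55.2.
Effective surcharge at the founding depth q = γ·D_f = 17.7 × 3 = 53.1 kPa.
The water table coincides with the base, so in the self-weight term γ → γ' = 10.19 kN/m³.
q_ult = q·N_q + 0.5·γ·B·N_γ
     = 53.1 × 55.204 + 0.5 × 10.19 × 2.6 × 65.6
     = 2931.3 + 869 = 3800.3 kPa.

q_ult ≈ 3800 kPa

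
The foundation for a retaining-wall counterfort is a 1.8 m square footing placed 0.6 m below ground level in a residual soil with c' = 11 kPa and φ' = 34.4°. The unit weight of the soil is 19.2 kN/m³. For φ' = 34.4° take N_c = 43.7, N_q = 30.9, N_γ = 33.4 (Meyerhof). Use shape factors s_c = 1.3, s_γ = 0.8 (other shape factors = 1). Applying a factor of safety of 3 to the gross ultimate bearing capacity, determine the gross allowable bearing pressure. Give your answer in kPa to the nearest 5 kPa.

q = γ·D_f = 19.2 × 0.6 = 11.52 kPa.
c·N_c·s_c = 11 × 43.7 × 1.3 = 624.91 kPa
q·N_q = 11.52 × 30.9 = 355.97 kPa
0.5·γ·B·N_γ·s_γ = 0.5 × 19.2 × 1.8 × 33.4 × 0.8 = 461.72 kPa
q_ult = 624.91 + 355.97 + 461.72 = 1442.6 kPa.
q_all = q_ult / FS = 1442.6 / 3 = 480.87 kPa.

q_all ≈ 480 kPa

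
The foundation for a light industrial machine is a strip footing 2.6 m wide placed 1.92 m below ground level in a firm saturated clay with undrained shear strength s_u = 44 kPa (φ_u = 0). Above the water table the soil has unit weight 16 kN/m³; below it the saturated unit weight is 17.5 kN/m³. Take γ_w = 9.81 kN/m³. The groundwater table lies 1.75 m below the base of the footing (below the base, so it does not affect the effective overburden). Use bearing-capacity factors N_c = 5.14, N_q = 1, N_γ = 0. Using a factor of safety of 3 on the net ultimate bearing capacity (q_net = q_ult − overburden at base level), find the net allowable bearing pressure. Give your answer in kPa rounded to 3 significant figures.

Overburden at base level: q = 16 × 1.92 = 30.72 kPa.
Cohesion term c·N_c = 44 × 5.14 = 226.16 kPa; surcharge term q·N_q = 30.72 × 1 = 30.72 kPa.
q_ult = 226.16 + 30.72 = 256.88 kPa.
q_net = 256.88 − 30.72 = 226.16 kPa.
q_all(net) = 226.16 / 3 = 75.387 kPa.

q_all(net) ≈ 75.4 kPa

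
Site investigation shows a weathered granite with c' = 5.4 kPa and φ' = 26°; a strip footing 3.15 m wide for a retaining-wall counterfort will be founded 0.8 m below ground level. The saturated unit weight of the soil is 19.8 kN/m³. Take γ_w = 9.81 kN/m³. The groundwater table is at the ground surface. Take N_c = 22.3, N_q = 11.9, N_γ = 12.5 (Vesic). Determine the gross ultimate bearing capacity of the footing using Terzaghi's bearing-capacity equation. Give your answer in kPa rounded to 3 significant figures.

With the water table at the surface the whole profile is submerged: γ' = 19.8 − 9.81 = 9.99 kN/m³, so q = γ'·D_f = 7.992 kPa; the same γ' applies in the ½γBN_γ term.
q_ult = c·N_c + q·N_q + 0.5·γ·B·N_γ
     = 5.4 × 22.3 + 7.992 × 11.9 + 0.5 × 9.99 × 3.15 × 12.5
     = 120.42 + 95.105 + 196.68 = 412.2 kPa.

q_ult ≈ 412 kPa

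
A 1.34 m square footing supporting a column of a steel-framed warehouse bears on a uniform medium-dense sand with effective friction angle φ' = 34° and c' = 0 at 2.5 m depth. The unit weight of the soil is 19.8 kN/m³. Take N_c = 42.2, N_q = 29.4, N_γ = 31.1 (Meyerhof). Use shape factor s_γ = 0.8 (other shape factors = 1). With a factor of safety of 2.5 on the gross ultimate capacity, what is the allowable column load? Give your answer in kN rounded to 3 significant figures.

q = γ·D_f = 19.8 × 2.5 = 49.5 kPa.
q·N_q = 49.5 × 29.4 = 1455.3 kPa
0.5·γ·B·N_γ·s_γ = 0.5 × 19.8 × 1.34 × 31.1 × 0.8 = 330.06 kPa
q_ult = 1455.3 + 330.06 = 1785.4 kPa.
Gross allowable pressure q_all = 1785.4 / 2.5 = 714.14 kPa.
Footing area = 1.7956 m², so allowable column load = 714.14 × 1.7956 = 1282.3 kN.

P_all ≈ 1280 kN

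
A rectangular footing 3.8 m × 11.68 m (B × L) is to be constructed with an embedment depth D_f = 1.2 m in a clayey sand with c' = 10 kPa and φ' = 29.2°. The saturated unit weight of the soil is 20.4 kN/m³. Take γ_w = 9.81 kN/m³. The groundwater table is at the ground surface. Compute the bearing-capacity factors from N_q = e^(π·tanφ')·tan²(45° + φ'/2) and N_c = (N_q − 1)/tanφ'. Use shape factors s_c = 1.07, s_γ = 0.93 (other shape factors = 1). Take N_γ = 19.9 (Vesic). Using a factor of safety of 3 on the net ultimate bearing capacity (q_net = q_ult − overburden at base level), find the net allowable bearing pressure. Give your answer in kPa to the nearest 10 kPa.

q_all(net) ≈ 290 kPa

N_q = e^(π·tan29.2°)·tan²(59.6°) = 16.82; N_c = (N_q − 1)/tanφ' = 28.3.
γ' = 20.4 − 9.81 = 10.59 kN/m³ (submerged throughout). q = 10.59 × 1.2 = 12.708 kPa; the same γ' applies in the ½γBN_γ term.
c·N_c·s_c = 10 × 28.298 × 1.07 = 302.78 kPa
q·N_q = 12.708 × 16.815 = 213.69 kPa
0.5·γ·B·N_γ·s_γ = 0.5 × 10.59 × 3.8 × 19.9 × 0.93 = 372.38 kPa
q_ult = 302.78 + 213.69 + 372.38 = 888.85 kPa.
q_net = 888.85 − 12.708 = 876.14 kPa.
q_all(net) = 876.14 / 3 = 292.05 kPa.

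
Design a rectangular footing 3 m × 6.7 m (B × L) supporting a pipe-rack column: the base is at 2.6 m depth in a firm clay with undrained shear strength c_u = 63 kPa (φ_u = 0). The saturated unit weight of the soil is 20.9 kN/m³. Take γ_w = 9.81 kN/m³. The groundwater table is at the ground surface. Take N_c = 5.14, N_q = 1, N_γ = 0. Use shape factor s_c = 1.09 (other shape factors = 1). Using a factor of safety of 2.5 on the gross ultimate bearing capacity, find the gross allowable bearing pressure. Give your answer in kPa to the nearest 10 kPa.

γ' = 20.9 − 9.81 = 11.09 kN/m³ (submerged throughout). q = 11.09 × 2.6 = 28.834 kPa.
c·N_c·s_c = 63 × 5.14 × 1.09 = 352.96 kPa
q·N_q = 28.834 × 1 = 28.834 kPa
q_ult = 352.96 + 28.834 = 381.8 kPa.
q_all = 381.8 / 2.5 = 152.72 kPa.

q_all ≈ 150 kPa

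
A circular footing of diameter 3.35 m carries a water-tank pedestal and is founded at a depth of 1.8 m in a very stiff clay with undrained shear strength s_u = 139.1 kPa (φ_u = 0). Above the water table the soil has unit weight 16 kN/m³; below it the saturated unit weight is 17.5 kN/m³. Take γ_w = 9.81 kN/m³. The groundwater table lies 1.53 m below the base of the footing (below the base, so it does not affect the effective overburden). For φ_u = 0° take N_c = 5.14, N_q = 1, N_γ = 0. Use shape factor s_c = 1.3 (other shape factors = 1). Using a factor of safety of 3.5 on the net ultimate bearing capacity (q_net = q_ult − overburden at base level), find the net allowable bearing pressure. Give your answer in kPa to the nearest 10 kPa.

q_all(net) ≈ 270 kPa

Effective surcharge at the founding depth q = γ·D_f = 16 × 1.8 = 28.8 kPa.
q_ult = c·N_c·s_c + q·N_q
     = 139.1 × 5.14 × 1.3 + 28.8 × 1
     = 929.47 + 28.8 = 958.27 kPa.
q_net = 958.27 − 28.8 = 929.47 kPa.
q_all(net) = 929.47 / 3.5 = 265.56 kPa.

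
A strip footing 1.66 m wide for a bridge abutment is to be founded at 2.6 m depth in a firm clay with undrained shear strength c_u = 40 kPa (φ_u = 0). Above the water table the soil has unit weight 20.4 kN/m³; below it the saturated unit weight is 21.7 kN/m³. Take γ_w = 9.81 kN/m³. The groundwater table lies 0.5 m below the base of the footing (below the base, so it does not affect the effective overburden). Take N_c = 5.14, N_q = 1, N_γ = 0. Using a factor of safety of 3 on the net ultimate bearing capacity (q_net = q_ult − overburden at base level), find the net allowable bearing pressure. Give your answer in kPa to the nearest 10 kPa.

Effective surcharge at the founding depth q = γ·D_f = 20.4 × 2.6 = 53.04 kPa.
q_ult = c·N_c + q·N_q
     = 40 × 5.14 + 53.04 × 1
     = 205.6 + 53.04 = 258.64 kPa.
q_net = 258.64 − 53.04 = 205.6 kPa.
q_all(net) = 205.6 / 3 = 68.533 kPa.

q_all(net) ≈ 70 kPa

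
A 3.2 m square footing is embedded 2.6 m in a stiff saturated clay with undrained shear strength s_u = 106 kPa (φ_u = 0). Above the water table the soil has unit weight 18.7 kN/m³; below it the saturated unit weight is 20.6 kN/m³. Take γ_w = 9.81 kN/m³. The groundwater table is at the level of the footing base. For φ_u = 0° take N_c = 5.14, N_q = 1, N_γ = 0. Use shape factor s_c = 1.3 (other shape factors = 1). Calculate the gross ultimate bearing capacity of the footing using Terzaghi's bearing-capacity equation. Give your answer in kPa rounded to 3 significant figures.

Effective surcharge at the founding depth q = γ·D_f = 18.7 × 2.6 = 48.62 kPa.
q_ult = c·N_c·s_c + q·N_q
     = 106 × 5.14 × 1.3 + 48.62 × 1
     = 708.29 + 48.62 = 756.91 kPa.

q_ult ≈ 757 kPa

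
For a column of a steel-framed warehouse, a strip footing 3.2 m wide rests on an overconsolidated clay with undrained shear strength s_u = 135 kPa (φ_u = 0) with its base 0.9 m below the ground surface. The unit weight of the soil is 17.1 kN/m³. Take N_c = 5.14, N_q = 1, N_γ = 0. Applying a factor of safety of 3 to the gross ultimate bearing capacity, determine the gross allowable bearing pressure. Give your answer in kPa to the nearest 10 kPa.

q_all ≈ 240 kPa

Effective surcharge at the founding depth q = γ·D_f = 17.1 × 0.9 = 15.39 kPa.
q_ult = c·N_c + q·N_q
     = 135 × 5.14 + 15.39 × 1
     = 693.9 + 15.39 = 709.29 kPa.
q_all = q_ult / FS = 709.29 / 3 = 236.43 kPa.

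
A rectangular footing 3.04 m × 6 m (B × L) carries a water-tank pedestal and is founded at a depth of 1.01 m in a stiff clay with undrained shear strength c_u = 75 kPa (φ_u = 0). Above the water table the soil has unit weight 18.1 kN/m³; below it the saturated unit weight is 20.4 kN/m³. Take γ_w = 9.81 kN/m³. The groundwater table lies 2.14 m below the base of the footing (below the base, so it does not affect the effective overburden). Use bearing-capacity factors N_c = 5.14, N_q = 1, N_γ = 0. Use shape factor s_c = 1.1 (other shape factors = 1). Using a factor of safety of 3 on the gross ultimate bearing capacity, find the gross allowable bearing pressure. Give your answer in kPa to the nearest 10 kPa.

q_all ≈ 150 kPa

Overburden at base level: q = 18.1 × 1.01 = 18.281 kPa.
Cohesion term c·N_c·s_c = 75 × 5.14 × 1.1 = 424.05 kPa; surcharge term q·N_q = 18.281 × 1 = 18.281 kPa.
q_ult = 424.05 + 18.281 = 442.33 kPa.
q_all = 442.33 / 3 = 147.44 kPa.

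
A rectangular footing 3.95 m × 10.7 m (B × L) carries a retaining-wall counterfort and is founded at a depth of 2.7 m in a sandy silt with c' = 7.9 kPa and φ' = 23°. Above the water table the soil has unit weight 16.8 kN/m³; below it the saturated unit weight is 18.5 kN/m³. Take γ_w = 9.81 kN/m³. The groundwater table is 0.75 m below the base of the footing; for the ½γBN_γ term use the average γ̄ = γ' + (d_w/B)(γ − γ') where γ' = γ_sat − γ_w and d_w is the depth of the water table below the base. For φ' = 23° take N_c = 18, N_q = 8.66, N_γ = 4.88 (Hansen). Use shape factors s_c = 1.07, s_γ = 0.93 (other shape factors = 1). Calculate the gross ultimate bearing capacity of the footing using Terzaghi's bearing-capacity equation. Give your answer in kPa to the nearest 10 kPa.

Effective surcharge at the founding depth q = γ·D_f = 16.8 × 2.7 = 45.36 kPa.
With d_w = 0.75 m < B, γ̄ = 8.69 + (0.75/3.95) × (16.8 − 8.69) = 10.23 kN/m³.
q_ult = c·N_c·s_c + q·N_q + 0.5·γ·B·N_γ·s_γ
     = 7.9 × 18 × 1.07 + 45.36 × 8.66 + 0.5 × 10.23 × 3.95 × 4.88 × 0.93
     = 152.15 + 392.82 + 91.694 = 636.67 kPa.

q_ult ≈ 640 kPa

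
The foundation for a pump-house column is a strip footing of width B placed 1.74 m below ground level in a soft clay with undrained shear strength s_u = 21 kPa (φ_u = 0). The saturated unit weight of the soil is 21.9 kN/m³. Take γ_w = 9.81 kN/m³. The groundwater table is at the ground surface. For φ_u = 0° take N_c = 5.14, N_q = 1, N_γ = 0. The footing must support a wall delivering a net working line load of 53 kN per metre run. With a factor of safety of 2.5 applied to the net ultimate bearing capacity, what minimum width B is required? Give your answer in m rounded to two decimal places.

γ' = 21.9 − 9.81 = 12.09 kN/m³ (submerged throughout). q = 12.09 × 1.74 = 21.037 kPa.
c·N_c = 21 × 5.14 = 107.94 kPa
q·N_q = 21.037 × 1 = 21.037 kPa
q_ult = 107.94 + 21.037 = 128.98 kPa.
For φ = 0 the ½γBN_γ term vanishes, so q_ult is independent of B. q_net = 128.98 − 21.037 = 107.94 kPa; q_all(net) = 107.94/2.5 = 43.176 kPa.
Required width B = w / q_all(net) = 53 / 43.176 = 1.228 m.

B = 1.23 m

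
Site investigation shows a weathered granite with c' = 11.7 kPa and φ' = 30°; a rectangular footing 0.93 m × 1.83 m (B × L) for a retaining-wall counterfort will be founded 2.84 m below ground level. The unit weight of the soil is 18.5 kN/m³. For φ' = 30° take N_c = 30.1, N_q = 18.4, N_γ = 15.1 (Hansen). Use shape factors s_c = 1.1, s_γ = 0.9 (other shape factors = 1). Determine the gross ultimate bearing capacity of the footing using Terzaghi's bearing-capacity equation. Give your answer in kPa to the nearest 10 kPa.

q = γ·D_f = 18.5 × 2.84 = 52.54 kPa.
c·N_c·s_c = 11.7 × 30.1 × 1.1 = 387.39 kPa
q·N_q = 52.54 × 18.4 = 966.74 kPa
0.5·γ·B·N_γ·s_γ = 0.5 × 18.5 × 0.93 × 15.1 × 0.9 = 116.91 kPa
q_ult = 387.39 + 966.74 + 116.91 = 1471 kPa.

q_ult ≈ 1470 kPa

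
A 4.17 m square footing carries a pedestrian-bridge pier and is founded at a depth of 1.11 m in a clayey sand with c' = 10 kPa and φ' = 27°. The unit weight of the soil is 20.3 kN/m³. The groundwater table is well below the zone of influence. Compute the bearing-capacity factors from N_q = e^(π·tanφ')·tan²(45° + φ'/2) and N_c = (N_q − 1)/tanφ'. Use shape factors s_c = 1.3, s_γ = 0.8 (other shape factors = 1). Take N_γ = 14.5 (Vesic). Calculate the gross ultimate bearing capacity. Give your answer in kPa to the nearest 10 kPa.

q_ult ≈ 1100 kPa

tan27° = 0.5095, so N_q = e^(π×0.5095)·tan²(58.5°) = 4.957 × 2.663 = 13.2.
N_c = (13.2 − 1)/tan27° = 23.94.
Effective surcharge at the founding depth q = γ·D_f = 20.3 × 1.11 = 22.533 kPa.
q_ult = c·N_c·s_c + q·N_q + 0.5·γ·B·N_γ·s_γ
     = 10 × 23.942 × 1.3 + 22.533 × 13.199 + 0.5 × 20.3 × 4.17 × 14.5 × 0.8
     = 311.25 + 297.42 + 490.98 = 1099.6 kPa.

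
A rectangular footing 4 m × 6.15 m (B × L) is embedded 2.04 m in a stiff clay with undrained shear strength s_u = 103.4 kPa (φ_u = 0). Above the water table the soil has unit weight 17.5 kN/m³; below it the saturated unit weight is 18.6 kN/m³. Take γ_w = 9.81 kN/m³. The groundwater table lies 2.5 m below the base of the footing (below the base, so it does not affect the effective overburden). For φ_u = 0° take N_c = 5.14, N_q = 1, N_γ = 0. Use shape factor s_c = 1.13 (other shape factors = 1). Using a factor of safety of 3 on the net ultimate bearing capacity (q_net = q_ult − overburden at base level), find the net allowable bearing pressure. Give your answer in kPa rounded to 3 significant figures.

q_all(net) ≈ 200 kPa

Effective surcharge at the founding depth q = γ·D_f = 17.5 × 2.04 = 35.7 kPa.
q_ult = c·N_c·s_c + q·N_q
     = 103.4 × 5.14 × 1.13 + 35.7 × 1
     = 600.57 + 35.7 = 636.27 kPa.
q_net = 636.27 − 35.7 = 600.57 kPa.
q_all(net) = 600.57 / 3 = 200.19 kPa.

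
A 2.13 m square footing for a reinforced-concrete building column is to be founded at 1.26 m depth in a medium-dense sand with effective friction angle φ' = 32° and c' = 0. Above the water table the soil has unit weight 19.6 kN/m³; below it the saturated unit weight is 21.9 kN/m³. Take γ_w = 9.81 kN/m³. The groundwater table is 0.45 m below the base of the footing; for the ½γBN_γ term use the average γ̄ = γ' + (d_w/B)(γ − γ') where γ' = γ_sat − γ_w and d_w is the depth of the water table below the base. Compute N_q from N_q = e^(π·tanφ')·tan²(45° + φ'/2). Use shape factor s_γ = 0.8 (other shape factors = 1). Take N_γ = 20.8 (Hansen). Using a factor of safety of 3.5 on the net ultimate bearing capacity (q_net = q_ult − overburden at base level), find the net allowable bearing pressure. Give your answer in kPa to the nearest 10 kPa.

N_q = e^(π·tan32°)·tan²(61°) = 23.18.
Overburden at base level: q = 19.6 × 1.26 = 24.696 kPa.
The water table is 0.45 m below the base (< B = 2.13 m), so the ½γBN_γ term uses γ̄ = γ' + (d_w/B)(γ − γ') = 12.09 + (0.45/2.13)(19.6 − 12.09) = 13.677 kN/m³.
Surcharge term q·N_q = 24.696 × 23.177 = 572.37 kPa; self-weight term 0.5·γ·B·N_γ·s_γ = 0.5 × 13.677 × 2.13 × 20.8 × 0.8 = 242.37 kPa.
q_ult = 572.37 + 242.37 = 814.75 kPa.
q_net = 814.75 − 24.696 = 790.05 kPa.
q_all(net) = 790.05 / 3.5 = 225.73 kPa.

q_all(net) ≈ 230 kPa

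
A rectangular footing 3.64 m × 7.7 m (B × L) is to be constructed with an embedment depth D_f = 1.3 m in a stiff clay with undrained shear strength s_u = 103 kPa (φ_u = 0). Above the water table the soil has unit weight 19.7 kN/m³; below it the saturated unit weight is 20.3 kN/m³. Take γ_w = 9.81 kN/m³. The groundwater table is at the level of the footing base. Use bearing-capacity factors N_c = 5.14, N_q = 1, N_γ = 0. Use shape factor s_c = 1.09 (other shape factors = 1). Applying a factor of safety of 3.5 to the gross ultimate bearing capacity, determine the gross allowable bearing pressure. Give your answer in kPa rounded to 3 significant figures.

q = γ·D_f = 19.7 × 1.3 = 25.61 kPa.
c·N_c·s_c = 103 × 5.14 × 1.09 = 577.07 kPa
q·N_q = 25.61 × 1 = 25.61 kPa
q_ult = 577.07 + 25.61 = 602.68 kPa.
q_all = q_ult / FS = 602.68 / 3.5 = 172.19 kPa.

q_all ≈ 172 kPa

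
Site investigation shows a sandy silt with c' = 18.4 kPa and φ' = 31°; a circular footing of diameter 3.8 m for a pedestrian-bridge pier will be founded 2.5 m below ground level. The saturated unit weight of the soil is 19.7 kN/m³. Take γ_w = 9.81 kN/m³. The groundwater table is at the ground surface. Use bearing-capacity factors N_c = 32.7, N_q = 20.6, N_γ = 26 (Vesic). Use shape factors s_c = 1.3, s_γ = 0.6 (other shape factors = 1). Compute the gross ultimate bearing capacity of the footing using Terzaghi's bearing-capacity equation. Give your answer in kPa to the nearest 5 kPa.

q_ult ≈ 1585 kPa

Water table at ground surface, so effective unit weight γ' = 19.7 − 9.81 = 9.89 kN/m³ is used throughout; overburden q = 9.89 × 2.5 = 24.725 kPa; the same γ' applies in the ½γBN_γ term.
Cohesion term c·N_c·s_c = 18.4 × 32.7 × 1.3 = 782.18 kPa; surcharge term q·N_q = 24.725 × 20.6 = 509.33 kPa; self-weight term 0.5·γ·B·N_γ·s_γ = 0.5 × 9.89 × 3.8 × 26 × 0.6 = 293.14 kPa.
q_ult = 782.18 + 509.33 + 293.14 = 1584.7 kPa.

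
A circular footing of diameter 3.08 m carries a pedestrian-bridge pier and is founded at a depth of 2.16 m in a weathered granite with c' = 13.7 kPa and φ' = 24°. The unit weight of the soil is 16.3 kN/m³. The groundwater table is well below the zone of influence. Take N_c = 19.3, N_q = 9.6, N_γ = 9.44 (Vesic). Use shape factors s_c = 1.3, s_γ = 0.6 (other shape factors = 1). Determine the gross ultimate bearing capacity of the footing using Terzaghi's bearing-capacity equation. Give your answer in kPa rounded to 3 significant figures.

q_ult ≈ 824 kPa

Overburden at base level: q = 16.3 × 2.16 = 35.208 kPa.
Cohesion term c·N_c·s_c = 13.7 × 19.3 × 1.3 = 343.73 kPa; surcharge term q·N_q = 35.208 × 9.6 = 338 kPa; self-weight term 0.5·γ·B·N_γ·s_γ = 0.5 × 16.3 × 3.08 × 9.44 × 0.6 = 142.18 kPa.
q_ult = 343.73 + 338 + 142.18 = 823.91 kPa.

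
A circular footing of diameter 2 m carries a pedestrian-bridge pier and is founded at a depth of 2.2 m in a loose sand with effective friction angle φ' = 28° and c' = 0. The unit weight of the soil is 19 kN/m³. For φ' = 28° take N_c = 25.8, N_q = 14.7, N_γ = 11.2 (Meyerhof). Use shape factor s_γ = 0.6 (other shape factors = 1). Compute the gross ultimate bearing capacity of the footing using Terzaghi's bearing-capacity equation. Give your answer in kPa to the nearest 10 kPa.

q_ult ≈ 740 kPa

q = γ·D_f = 19 × 2.2 = 41.8 kPa.
q·N_q = 41.8 × 14.7 = 614.46 kPa
0.5·γ·B·N_γ·s_γ = 0.5 × 19 × 2 × 11.2 × 0.6 = 127.68 kPa
q_ult = 614.46 + 127.68 = 742.14 kPa.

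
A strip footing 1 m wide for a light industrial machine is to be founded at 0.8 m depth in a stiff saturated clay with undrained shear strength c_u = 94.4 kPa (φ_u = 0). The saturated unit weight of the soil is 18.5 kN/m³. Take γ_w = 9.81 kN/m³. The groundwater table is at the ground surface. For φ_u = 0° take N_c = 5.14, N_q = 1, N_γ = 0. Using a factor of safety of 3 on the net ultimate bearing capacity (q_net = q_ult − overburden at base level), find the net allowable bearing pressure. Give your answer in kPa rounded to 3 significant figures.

q_all(net) ≈ 162 kPa

Water table at ground surface, so effective unit weight γ' = 18.5 − 9.81 = 8.69 kN/m³ is used throughout; overburden q = 8.69 × 0.8 = 6.952 kPa.
Cohesion term c·N_c = 94.4 × 5.14 = 485.22 kPa; surcharge term q·N_q = 6.952 × 1 = 6.952 kPa.
q_ult = 485.22 + 6.952 = 492.17 kPa.
q_net = 492.17 − 6.952 = 485.22 kPa.
q_all(net) = 485.22 / 3 = 161.74 kPa.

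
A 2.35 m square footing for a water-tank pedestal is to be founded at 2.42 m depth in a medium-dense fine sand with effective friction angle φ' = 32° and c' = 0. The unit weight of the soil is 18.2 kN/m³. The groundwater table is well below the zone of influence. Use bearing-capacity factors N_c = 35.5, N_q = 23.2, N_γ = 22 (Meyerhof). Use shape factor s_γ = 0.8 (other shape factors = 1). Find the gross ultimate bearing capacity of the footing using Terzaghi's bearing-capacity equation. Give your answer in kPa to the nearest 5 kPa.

Effective surcharge at the founding depth q = γ·D_f = 18.2 × 2.42 = 44.044 kPa.
q_ult = q·N_q + 0.5·γ·B·N_γ·s_γ
     = 44.044 × 23.2 + 0.5 × 18.2 × 2.35 × 22 × 0.8
     = 1021.8 + 376.38 = 1398.2 kPa.

q_ult ≈ 1400 kPa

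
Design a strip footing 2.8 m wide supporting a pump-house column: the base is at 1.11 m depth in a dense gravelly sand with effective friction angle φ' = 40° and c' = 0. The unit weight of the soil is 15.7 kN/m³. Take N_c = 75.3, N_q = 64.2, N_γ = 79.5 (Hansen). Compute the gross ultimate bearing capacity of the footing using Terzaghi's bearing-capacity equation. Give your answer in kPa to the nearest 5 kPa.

q = γ·D_f = 15.7 × 1.11 = 17.427 kPa.
q·N_q = 17.427 × 64.2 = 1118.8 kPa
0.5·γ·B·N_γ = 0.5 × 15.7 × 2.8 × 79.5 = 1747.4 kPa
q_ult = 1118.8 + 1747.4 = 2866.2 kPa.

q_ult ≈ 2865 kPa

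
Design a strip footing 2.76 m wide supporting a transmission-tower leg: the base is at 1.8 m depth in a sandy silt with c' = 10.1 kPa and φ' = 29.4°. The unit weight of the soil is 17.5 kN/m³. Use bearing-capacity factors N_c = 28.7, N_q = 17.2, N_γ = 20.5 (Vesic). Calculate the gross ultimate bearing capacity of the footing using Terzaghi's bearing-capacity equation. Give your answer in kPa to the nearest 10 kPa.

q_ult ≈ 1330 kPa

q = γ·D_f = 17.5 × 1.8 = 31.5 kPa.
c·N_c = 10.1 × 28.7 = 289.87 kPa
q·N_q = 31.5 × 17.2 = 541.8 kPa
0.5·γ·B·N_γ = 0.5 × 17.5 × 2.76 × 20.5 = 495.07 kPa
q_ult = 289.87 + 541.8 + 495.07 = 1326.7 kPa.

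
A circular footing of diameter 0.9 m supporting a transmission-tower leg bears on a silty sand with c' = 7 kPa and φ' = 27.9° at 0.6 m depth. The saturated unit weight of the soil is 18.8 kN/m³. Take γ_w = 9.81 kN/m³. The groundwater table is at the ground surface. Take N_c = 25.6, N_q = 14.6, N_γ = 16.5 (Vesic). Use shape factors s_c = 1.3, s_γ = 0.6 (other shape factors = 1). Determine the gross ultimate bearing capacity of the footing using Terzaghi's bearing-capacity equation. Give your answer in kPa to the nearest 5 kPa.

q_ult ≈ 350 kPa

γ' = 18.8 − 9.81 = 8.99 kN/m³ (submerged throughout). q = 8.99 × 0.6 = 5.394 kPa; the same γ' applies in the ½γBN_γ term.
c·N_c·s_c = 7 × 25.6 × 1.3 = 232.96 kPa
q·N_q = 5.394 × 14.6 = 78.752 kPa
0.5·γ·B·N_γ·s_γ = 0.5 × 8.99 × 0.9 × 16.5 × 0.6 = 40.05 kPa
q_ult = 232.96 + 78.752 + 40.05 = 351.76 kPa.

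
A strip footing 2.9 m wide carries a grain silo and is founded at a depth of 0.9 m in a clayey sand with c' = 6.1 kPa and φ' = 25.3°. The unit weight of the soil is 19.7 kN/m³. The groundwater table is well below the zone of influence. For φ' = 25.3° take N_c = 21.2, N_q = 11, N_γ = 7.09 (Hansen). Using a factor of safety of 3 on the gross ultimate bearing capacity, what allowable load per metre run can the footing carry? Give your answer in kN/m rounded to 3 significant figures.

Effective surcharge at the founding depth q = γ·D_f = 19.7 × 0.9 = 17.73 kPa.
q_ult = c·N_c + q·N_q + 0.5·γ·B·N_γ
     = 6.1 × 21.2 + 17.73 × 11 + 0.5 × 19.7 × 2.9 × 7.09
     = 129.32 + 195.03 + 202.53 = 526.88 kPa.
Gross allowable pressure q_all = 526.88 / 3 = 175.63 kPa.
Allowable wall load = q_all × B = 175.63 × 2.9 = 509.31 kN per metre run.

≈ 509 kN/m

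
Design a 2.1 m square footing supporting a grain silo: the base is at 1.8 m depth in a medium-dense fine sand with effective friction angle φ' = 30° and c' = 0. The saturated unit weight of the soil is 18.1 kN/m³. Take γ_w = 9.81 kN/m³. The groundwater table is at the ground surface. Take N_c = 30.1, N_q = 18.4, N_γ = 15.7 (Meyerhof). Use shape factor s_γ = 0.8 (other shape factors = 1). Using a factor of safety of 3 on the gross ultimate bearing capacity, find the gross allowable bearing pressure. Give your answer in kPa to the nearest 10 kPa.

q_all ≈ 130 kPa

Water table at ground surface, so effective unit weight γ' = 18.1 − 9.81 = 8.29 kN/m³ is used throughout; overburden q = 8.29 × 1.8 = 14.922 kPa; the same γ' applies in the ½γBN_γ term.
Surcharge term q·N_q = 14.922 × 18.4 = 274.56 kPa; self-weight term 0.5·γ·B·N_γ·s_γ = 0.5 × 8.29 × 2.1 × 15.7 × 0.8 = 109.33 kPa.
q_ult = 274.56 + 109.33 = 383.89 kPa.
q_all = 383.89 / 3 = 127.96 kPa.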